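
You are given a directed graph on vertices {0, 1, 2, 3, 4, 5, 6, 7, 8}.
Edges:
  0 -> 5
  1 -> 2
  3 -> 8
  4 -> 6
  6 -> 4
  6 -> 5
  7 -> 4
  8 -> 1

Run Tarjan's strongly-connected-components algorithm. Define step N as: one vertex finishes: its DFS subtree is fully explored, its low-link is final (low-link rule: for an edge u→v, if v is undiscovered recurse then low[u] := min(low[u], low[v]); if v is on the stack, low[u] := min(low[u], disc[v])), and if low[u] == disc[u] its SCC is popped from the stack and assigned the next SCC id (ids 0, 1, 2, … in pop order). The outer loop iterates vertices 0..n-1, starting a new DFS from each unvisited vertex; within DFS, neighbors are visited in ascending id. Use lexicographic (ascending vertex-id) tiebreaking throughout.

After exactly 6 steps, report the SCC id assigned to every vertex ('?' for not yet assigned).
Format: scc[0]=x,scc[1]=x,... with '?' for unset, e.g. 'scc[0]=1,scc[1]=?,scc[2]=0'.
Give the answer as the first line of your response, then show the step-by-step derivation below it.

scc[0]=1,scc[1]=3,scc[2]=2,scc[3]=5,scc[4]=?,scc[5]=0,scc[6]=?,scc[7]=?,scc[8]=4

step 1: low=(low[0]=0,low[1]=?,low[2]=?,low[3]=?,low[4]=?,low[5]=1,low[6]=?,low[7]=?,low[8]=?); scc=(scc[0]=?,scc[1]=?,scc[2]=?,scc[3]=?,scc[4]=?,scc[5]=0,scc[6]=?,scc[7]=?,scc[8]=?)
step 2: low=(low[0]=0,low[1]=?,low[2]=?,low[3]=?,low[4]=?,low[5]=1,low[6]=?,low[7]=?,low[8]=?); scc=(scc[0]=1,scc[1]=?,scc[2]=?,scc[3]=?,scc[4]=?,scc[5]=0,scc[6]=?,scc[7]=?,scc[8]=?)
step 3: low=(low[0]=0,low[1]=2,low[2]=3,low[3]=?,low[4]=?,low[5]=1,low[6]=?,low[7]=?,low[8]=?); scc=(scc[0]=1,scc[1]=?,scc[2]=2,scc[3]=?,scc[4]=?,scc[5]=0,scc[6]=?,scc[7]=?,scc[8]=?)
step 4: low=(low[0]=0,low[1]=2,low[2]=3,low[3]=?,low[4]=?,low[5]=1,low[6]=?,low[7]=?,low[8]=?); scc=(scc[0]=1,scc[1]=3,scc[2]=2,scc[3]=?,scc[4]=?,scc[5]=0,scc[6]=?,scc[7]=?,scc[8]=?)
step 5: low=(low[0]=0,low[1]=2,low[2]=3,low[3]=4,low[4]=?,low[5]=1,low[6]=?,low[7]=?,low[8]=5); scc=(scc[0]=1,scc[1]=3,scc[2]=2,scc[3]=?,scc[4]=?,scc[5]=0,scc[6]=?,scc[7]=?,scc[8]=4)
step 6: low=(low[0]=0,low[1]=2,low[2]=3,low[3]=4,low[4]=?,low[5]=1,low[6]=?,low[7]=?,low[8]=5); scc=(scc[0]=1,scc[1]=3,scc[2]=2,scc[3]=5,scc[4]=?,scc[5]=0,scc[6]=?,scc[7]=?,scc[8]=4)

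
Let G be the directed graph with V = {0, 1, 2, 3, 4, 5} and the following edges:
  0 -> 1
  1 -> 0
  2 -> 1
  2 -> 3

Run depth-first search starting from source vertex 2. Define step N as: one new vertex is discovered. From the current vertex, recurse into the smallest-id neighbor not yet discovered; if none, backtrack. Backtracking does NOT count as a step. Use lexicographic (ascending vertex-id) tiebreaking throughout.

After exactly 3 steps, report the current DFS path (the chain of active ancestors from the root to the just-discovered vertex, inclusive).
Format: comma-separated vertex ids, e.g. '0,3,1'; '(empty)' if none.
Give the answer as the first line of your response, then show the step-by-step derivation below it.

2,1,0

step 1: discover 2; path=2; order=2
step 2: discover 1; path=2>1; order=2,1
step 3: discover 0; path=2>1>0; order=2,1,0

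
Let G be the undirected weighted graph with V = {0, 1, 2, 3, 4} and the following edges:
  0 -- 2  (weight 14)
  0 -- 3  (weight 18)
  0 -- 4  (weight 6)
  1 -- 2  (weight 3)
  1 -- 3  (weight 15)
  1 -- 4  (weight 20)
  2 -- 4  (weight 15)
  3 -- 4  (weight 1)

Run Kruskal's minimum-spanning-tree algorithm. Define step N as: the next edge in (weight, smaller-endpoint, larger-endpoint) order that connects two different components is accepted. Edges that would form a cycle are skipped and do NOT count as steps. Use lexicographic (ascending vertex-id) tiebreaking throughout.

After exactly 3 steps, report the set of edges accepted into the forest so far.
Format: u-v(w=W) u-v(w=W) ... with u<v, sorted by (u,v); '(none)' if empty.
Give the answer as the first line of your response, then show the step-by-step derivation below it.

0-4(w=6) 1-2(w=3) 3-4(w=1)

step 1: add edge 3-4 (w=1); MST = {3-4(w=1)}
step 2: add edge 1-2 (w=3); MST = {1-2(w=3) 3-4(w=1)}
step 3: add edge 0-4 (w=6); MST = {0-4(w=6) 1-2(w=3) 3-4(w=1)}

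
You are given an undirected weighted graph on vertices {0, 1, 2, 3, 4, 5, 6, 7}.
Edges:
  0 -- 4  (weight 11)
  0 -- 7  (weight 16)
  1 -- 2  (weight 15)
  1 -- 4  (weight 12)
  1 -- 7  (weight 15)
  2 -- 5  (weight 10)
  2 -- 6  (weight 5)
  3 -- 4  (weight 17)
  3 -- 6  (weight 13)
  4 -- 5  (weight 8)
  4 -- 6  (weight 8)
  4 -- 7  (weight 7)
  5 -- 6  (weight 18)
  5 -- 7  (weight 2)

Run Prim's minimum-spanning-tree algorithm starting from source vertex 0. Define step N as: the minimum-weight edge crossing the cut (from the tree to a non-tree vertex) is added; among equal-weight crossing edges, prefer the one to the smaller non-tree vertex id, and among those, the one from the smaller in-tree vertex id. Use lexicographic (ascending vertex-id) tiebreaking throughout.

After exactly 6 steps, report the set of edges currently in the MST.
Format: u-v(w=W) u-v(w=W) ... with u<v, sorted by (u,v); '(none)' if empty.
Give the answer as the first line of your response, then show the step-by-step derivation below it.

0-4(w=11) 1-4(w=12) 2-6(w=5) 4-6(w=8) 4-7(w=7) 5-7(w=2)

step 1: add edge 0-4 (w=11); MST = {0-4(w=11)}
step 2: add edge 4-7 (w=7); MST = {0-4(w=11) 4-7(w=7)}
step 3: add edge 5-7 (w=2); MST = {0-4(w=11) 4-7(w=7) 5-7(w=2)}
step 4: add edge 4-6 (w=8); MST = {0-4(w=11) 4-6(w=8) 4-7(w=7) 5-7(w=2)}
step 5: add edge 2-6 (w=5); MST = {0-4(w=11) 2-6(w=5) 4-6(w=8) 4-7(w=7) 5-7(w=2)}
step 6: add edge 1-4 (w=12); MST = {0-4(w=11) 1-4(w=12) 2-6(w=5) 4-6(w=8) 4-7(w=7) 5-7(w=2)}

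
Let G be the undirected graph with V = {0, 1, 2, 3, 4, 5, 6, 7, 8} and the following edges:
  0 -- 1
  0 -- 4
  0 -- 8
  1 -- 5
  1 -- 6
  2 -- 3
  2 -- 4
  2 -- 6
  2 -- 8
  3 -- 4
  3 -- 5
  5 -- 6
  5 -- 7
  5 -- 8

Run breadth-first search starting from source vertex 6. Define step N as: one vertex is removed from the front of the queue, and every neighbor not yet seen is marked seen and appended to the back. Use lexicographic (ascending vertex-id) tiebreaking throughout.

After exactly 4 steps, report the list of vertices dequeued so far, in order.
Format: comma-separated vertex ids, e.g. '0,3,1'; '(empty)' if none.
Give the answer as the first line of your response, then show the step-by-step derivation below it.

6,1,2,5

step 1: dequeue 6; queue=[1,2,5]; order=6
step 2: dequeue 1; queue=[2,5,0]; order=6,1
step 3: dequeue 2; queue=[5,0,3,4,8]; order=6,1,2
step 4: dequeue 5; queue=[0,3,4,8,7]; order=6,1,2,5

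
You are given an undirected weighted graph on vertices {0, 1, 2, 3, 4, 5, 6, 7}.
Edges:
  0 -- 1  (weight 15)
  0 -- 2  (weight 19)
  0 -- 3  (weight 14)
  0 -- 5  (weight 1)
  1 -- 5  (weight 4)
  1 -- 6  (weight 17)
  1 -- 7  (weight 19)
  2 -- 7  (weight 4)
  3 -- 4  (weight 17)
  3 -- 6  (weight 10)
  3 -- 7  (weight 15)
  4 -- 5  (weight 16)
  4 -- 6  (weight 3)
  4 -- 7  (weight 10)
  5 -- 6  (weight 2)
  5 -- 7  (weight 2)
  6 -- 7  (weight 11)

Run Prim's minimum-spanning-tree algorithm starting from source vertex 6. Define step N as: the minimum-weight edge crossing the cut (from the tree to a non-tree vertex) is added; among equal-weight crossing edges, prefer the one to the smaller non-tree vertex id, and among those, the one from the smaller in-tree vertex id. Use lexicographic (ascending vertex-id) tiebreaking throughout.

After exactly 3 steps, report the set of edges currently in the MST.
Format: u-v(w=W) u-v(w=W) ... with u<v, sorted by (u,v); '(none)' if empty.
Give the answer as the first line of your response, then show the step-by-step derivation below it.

0-5(w=1) 5-6(w=2) 5-7(w=2)

step 1: add edge 5-6 (w=2); MST = {5-6(w=2)}
step 2: add edge 0-5 (w=1); MST = {0-5(w=1) 5-6(w=2)}
step 3: add edge 5-7 (w=2); MST = {0-5(w=1) 5-6(w=2) 5-7(w=2)}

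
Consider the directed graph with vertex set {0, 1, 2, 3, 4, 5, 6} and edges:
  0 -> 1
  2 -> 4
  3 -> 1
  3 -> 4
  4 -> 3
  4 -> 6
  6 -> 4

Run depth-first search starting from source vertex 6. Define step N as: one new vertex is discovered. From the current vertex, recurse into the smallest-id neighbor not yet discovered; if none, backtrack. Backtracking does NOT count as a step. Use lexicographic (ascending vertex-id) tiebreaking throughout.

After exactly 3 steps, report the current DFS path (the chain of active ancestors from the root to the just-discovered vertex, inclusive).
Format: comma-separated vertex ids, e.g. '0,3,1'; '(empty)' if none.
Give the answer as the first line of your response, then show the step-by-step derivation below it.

6,4,3

step 1: discover 6; path=6; order=6
step 2: discover 4; path=6>4; order=6,4
step 3: discover 3; path=6>4>3; order=6,4,3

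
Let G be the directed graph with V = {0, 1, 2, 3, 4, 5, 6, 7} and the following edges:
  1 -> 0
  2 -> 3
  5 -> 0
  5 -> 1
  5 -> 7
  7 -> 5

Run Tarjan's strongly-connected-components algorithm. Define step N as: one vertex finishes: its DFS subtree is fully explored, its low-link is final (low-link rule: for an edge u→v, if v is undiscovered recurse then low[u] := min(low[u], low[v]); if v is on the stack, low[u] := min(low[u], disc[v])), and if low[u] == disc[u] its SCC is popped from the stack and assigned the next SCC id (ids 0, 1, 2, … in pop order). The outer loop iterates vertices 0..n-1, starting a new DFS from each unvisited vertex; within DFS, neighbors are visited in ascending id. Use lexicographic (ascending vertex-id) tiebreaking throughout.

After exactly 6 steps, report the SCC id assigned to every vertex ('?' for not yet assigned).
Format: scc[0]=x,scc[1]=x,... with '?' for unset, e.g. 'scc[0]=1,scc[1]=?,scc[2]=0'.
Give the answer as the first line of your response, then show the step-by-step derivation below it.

scc[0]=0,scc[1]=1,scc[2]=3,scc[3]=2,scc[4]=4,scc[5]=?,scc[6]=?,scc[7]=?

step 1: low=(low[0]=0,low[1]=?,low[2]=?,low[3]=?,low[4]=?,low[5]=?,low[6]=?,low[7]=?); scc=(scc[0]=0,scc[1]=?,scc[2]=?,scc[3]=?,scc[4]=?,scc[5]=?,scc[6]=?,scc[7]=?)
step 2: low=(low[0]=0,low[1]=1,low[2]=?,low[3]=?,low[4]=?,low[5]=?,low[6]=?,low[7]=?); scc=(scc[0]=0,scc[1]=1,scc[2]=?,scc[3]=?,scc[4]=?,scc[5]=?,scc[6]=?,scc[7]=?)
step 3: low=(low[0]=0,low[1]=1,low[2]=2,low[3]=3,low[4]=?,low[5]=?,low[6]=?,low[7]=?); scc=(scc[0]=0,scc[1]=1,scc[2]=?,scc[3]=2,scc[4]=?,scc[5]=?,scc[6]=?,scc[7]=?)
step 4: low=(low[0]=0,low[1]=1,low[2]=2,low[3]=3,low[4]=?,low[5]=?,low[6]=?,low[7]=?); scc=(scc[0]=0,scc[1]=1,scc[2]=3,scc[3]=2,scc[4]=?,scc[5]=?,scc[6]=?,scc[7]=?)
step 5: low=(low[0]=0,low[1]=1,low[2]=2,low[3]=3,low[4]=4,low[5]=?,low[6]=?,low[7]=?); scc=(scc[0]=0,scc[1]=1,scc[2]=3,scc[3]=2,scc[4]=4,scc[5]=?,scc[6]=?,scc[7]=?)
step 6: low=(low[0]=0,low[1]=1,low[2]=2,low[3]=3,low[4]=4,low[5]=5,low[6]=?,low[7]=5); scc=(scc[0]=0,scc[1]=1,scc[2]=3,scc[3]=2,scc[4]=4,scc[5]=?,scc[6]=?,scc[7]=?)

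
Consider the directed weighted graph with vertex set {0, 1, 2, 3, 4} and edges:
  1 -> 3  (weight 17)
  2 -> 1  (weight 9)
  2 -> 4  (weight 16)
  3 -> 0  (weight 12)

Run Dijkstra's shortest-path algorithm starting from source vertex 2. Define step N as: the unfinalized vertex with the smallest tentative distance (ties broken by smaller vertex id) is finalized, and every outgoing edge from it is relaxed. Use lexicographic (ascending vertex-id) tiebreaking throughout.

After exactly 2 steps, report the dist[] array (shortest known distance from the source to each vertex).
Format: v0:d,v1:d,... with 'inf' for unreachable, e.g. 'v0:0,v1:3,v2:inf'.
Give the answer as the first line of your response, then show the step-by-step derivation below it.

v0:inf,v1:9,v2:0,v3:26,v4:16

step 1: dist = v0:inf,v1:9,v2:0,v3:inf,v4:16
step 2: dist = v0:inf,v1:9,v2:0,v3:26,v4:16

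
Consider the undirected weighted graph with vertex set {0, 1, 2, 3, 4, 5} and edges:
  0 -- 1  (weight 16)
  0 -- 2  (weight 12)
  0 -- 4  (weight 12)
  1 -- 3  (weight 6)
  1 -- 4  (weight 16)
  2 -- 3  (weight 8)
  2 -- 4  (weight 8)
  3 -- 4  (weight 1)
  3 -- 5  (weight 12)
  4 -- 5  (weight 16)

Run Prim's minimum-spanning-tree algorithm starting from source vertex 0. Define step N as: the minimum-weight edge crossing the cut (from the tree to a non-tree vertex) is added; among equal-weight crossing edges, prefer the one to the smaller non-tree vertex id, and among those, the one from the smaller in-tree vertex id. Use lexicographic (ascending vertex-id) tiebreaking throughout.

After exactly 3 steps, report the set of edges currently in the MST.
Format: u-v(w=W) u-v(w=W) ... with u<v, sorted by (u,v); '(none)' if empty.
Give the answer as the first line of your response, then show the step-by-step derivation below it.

0-2(w=12) 2-3(w=8) 3-4(w=1)

step 1: add edge 0-2 (w=12); MST = {0-2(w=12)}
step 2: add edge 2-3 (w=8); MST = {0-2(w=12) 2-3(w=8)}
step 3: add edge 3-4 (w=1); MST = {0-2(w=12) 2-3(w=8) 3-4(w=1)}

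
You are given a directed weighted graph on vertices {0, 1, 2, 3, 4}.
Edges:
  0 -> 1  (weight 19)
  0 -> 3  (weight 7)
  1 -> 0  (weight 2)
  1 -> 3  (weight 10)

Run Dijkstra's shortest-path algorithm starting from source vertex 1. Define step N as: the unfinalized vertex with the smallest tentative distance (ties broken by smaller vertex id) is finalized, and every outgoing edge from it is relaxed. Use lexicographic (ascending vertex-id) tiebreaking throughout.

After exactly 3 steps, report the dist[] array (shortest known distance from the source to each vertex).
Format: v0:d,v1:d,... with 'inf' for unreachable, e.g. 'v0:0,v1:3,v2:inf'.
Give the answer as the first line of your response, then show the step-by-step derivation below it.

v0:2,v1:0,v2:inf,v3:9,v4:inf

step 1: dist = v0:2,v1:0,v2:inf,v3:10,v4:inf
step 2: dist = v0:2,v1:0,v2:inf,v3:9,v4:inf
step 3: dist = v0:2,v1:0,v2:inf,v3:9,v4:inf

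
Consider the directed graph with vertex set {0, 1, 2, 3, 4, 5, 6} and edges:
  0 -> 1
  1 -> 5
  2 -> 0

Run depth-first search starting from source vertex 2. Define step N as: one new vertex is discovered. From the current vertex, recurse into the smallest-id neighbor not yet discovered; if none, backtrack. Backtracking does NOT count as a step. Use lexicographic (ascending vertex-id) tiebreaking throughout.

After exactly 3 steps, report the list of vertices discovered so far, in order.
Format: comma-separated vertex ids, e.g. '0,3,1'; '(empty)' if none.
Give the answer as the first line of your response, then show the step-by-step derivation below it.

2,0,1

step 1: discover 2; path=2; order=2
step 2: discover 0; path=2>0; order=2,0
step 3: discover 1; path=2>0>1; order=2,0,1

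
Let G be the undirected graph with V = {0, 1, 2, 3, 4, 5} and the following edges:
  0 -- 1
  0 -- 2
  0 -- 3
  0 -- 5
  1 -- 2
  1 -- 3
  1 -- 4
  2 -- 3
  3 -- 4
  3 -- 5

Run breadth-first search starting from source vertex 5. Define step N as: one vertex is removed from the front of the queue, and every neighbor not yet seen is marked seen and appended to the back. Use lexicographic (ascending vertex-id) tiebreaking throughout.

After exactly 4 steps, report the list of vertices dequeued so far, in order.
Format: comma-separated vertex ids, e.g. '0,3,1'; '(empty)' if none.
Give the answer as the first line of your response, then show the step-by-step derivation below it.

5,0,3,1

step 1: dequeue 5; queue=[0,3]; order=5
step 2: dequeue 0; queue=[3,1,2]; order=5,0
step 3: dequeue 3; queue=[1,2,4]; order=5,0,3
step 4: dequeue 1; queue=[2,4]; order=5,0,3,1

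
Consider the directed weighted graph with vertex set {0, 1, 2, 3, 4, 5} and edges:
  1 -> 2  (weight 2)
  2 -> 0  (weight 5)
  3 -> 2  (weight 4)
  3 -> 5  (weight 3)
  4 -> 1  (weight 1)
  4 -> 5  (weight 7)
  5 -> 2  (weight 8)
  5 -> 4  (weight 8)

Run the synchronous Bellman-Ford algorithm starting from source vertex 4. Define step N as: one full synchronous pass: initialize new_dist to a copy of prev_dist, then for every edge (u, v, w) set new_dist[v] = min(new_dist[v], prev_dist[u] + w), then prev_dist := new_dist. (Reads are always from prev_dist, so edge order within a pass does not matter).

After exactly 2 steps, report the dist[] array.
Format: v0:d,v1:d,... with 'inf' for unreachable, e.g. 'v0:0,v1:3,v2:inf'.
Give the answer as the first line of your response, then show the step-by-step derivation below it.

v0:inf,v1:1,v2:3,v3:inf,v4:0,v5:7

step 1: dist = v0:inf,v1:1,v2:inf,v3:inf,v4:0,v5:7
step 2: dist = v0:inf,v1:1,v2:3,v3:inf,v4:0,v5:7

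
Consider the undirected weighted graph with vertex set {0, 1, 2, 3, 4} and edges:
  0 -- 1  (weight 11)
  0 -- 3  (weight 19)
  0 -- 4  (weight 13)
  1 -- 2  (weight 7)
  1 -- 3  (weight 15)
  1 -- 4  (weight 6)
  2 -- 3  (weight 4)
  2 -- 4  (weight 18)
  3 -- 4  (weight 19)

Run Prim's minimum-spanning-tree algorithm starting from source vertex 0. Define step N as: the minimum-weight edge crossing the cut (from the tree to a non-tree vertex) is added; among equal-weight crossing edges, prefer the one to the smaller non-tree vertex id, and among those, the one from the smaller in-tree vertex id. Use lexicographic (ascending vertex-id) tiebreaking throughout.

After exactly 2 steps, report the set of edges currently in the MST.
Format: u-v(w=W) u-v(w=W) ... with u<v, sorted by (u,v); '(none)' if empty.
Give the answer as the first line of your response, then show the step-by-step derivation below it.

0-1(w=11) 1-4(w=6)

step 1: add edge 0-1 (w=11); MST = {0-1(w=11)}
step 2: add edge 1-4 (w=6); MST = {0-1(w=11) 1-4(w=6)}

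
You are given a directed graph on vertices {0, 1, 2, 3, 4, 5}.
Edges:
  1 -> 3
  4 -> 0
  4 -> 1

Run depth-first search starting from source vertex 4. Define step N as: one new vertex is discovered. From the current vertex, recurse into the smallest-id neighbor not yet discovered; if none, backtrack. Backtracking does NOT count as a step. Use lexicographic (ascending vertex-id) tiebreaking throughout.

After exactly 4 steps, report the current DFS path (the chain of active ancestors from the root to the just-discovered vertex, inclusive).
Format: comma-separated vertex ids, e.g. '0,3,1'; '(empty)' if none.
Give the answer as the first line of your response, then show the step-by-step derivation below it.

4,1,3

step 1: discover 4; path=4; order=4
step 2: discover 0; path=4>0; order=4,0
step 3: discover 1; path=4>1; order=4,0,1
step 4: discover 3; path=4>1>3; order=4,0,1,3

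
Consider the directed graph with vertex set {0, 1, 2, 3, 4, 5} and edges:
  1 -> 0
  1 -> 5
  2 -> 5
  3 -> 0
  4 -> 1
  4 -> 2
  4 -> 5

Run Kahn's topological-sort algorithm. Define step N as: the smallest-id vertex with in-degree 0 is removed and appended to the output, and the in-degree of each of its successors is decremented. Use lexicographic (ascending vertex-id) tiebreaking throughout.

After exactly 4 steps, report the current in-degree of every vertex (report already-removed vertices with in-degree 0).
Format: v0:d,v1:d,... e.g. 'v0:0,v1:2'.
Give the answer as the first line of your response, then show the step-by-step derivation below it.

v0:0,v1:0,v2:0,v3:0,v4:0,v5:1

step 1: output 3; order=[3]; indeg=(1,1,1,0,0,3)
step 2: output 4; order=[3,4]; indeg=(1,0,0,0,0,2)
step 3: output 1; order=[3,4,1]; indeg=(0,0,0,0,0,1)
step 4: output 0; order=[3,4,1,0]; indeg=(0,0,0,0,0,1)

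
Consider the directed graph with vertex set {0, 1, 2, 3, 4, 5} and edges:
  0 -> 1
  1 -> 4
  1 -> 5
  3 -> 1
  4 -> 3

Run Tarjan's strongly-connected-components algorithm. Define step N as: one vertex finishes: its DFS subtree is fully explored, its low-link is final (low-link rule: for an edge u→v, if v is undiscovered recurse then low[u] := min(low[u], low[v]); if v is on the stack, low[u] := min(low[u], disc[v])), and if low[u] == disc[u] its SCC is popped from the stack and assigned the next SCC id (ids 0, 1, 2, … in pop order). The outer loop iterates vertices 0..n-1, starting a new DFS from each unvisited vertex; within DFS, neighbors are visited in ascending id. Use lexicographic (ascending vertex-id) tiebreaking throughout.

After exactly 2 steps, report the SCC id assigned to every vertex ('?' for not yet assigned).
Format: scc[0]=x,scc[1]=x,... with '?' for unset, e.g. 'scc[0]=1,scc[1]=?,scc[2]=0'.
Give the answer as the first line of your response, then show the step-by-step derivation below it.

scc[0]=?,scc[1]=?,scc[2]=?,scc[3]=?,scc[4]=?,scc[5]=?

step 1: low=(low[0]=0,low[1]=1,low[2]=?,low[3]=1,low[4]=2,low[5]=?); scc=(scc[0]=?,scc[1]=?,scc[2]=?,scc[3]=?,scc[4]=?,scc[5]=?)
step 2: low=(low[0]=0,low[1]=1,low[2]=?,low[3]=1,low[4]=1,low[5]=?); scc=(scc[0]=?,scc[1]=?,scc[2]=?,scc[3]=?,scc[4]=?,scc[5]=?)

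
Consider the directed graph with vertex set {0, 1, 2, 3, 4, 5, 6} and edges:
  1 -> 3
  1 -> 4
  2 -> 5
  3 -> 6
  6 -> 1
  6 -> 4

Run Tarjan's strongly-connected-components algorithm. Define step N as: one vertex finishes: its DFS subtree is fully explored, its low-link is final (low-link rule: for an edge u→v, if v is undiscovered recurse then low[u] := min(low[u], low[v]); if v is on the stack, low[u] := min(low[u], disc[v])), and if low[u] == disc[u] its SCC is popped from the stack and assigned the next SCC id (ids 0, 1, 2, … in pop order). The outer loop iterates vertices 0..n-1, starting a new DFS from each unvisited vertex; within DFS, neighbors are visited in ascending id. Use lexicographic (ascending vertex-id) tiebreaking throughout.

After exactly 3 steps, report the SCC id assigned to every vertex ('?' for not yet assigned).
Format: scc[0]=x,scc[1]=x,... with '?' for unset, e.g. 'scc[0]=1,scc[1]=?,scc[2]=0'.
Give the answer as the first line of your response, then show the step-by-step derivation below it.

scc[0]=0,scc[1]=?,scc[2]=?,scc[3]=?,scc[4]=1,scc[5]=?,scc[6]=?

step 1: low=(low[0]=0,low[1]=?,low[2]=?,low[3]=?,low[4]=?,low[5]=?,low[6]=?); scc=(scc[0]=0,scc[1]=?,scc[2]=?,scc[3]=?,scc[4]=?,scc[5]=?,scc[6]=?)
step 2: low=(low[0]=0,low[1]=1,low[2]=?,low[3]=2,low[4]=4,low[5]=?,low[6]=1); scc=(scc[0]=0,scc[1]=?,scc[2]=?,scc[3]=?,scc[4]=1,scc[5]=?,scc[6]=?)
step 3: low=(low[0]=0,low[1]=1,low[2]=?,low[3]=2,low[4]=4,low[5]=?,low[6]=1); scc=(scc[0]=0,scc[1]=?,scc[2]=?,scc[3]=?,scc[4]=1,scc[5]=?,scc[6]=?)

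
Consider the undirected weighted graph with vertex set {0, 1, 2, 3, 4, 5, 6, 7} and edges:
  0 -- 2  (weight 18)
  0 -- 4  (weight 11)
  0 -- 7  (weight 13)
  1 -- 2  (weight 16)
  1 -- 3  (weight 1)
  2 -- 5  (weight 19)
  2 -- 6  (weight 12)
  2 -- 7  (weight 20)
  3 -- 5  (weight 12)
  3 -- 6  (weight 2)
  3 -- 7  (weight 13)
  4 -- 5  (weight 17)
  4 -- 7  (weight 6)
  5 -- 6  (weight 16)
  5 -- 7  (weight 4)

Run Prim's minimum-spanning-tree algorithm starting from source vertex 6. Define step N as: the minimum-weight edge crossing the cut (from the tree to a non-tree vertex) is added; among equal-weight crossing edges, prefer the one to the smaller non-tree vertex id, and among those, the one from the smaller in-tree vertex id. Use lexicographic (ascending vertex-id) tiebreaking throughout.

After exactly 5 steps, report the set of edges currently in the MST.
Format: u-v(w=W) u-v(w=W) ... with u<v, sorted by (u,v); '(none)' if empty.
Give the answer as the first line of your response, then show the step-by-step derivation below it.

1-3(w=1) 2-6(w=12) 3-5(w=12) 3-6(w=2) 5-7(w=4)

step 1: add edge 3-6 (w=2); MST = {3-6(w=2)}
step 2: add edge 1-3 (w=1); MST = {1-3(w=1) 3-6(w=2)}
step 3: add edge 2-6 (w=12); MST = {1-3(w=1) 2-6(w=12) 3-6(w=2)}
step 4: add edge 3-5 (w=12); MST = {1-3(w=1) 2-6(w=12) 3-5(w=12) 3-6(w=2)}
step 5: add edge 5-7 (w=4); MST = {1-3(w=1) 2-6(w=12) 3-5(w=12) 3-6(w=2) 5-7(w=4)}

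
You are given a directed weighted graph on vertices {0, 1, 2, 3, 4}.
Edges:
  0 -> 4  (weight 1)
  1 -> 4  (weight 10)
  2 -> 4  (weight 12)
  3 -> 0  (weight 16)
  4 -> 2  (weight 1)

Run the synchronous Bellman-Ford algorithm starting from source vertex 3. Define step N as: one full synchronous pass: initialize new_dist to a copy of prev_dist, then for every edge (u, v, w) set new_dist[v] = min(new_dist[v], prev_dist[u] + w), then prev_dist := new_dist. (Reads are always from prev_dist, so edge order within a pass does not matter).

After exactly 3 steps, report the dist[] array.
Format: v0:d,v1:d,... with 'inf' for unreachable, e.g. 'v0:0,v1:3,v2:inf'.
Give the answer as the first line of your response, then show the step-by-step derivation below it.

v0:16,v1:inf,v2:18,v3:0,v4:17

step 1: dist = v0:16,v1:inf,v2:inf,v3:0,v4:inf
step 2: dist = v0:16,v1:inf,v2:inf,v3:0,v4:17
step 3: dist = v0:16,v1:inf,v2:18,v3:0,v4:17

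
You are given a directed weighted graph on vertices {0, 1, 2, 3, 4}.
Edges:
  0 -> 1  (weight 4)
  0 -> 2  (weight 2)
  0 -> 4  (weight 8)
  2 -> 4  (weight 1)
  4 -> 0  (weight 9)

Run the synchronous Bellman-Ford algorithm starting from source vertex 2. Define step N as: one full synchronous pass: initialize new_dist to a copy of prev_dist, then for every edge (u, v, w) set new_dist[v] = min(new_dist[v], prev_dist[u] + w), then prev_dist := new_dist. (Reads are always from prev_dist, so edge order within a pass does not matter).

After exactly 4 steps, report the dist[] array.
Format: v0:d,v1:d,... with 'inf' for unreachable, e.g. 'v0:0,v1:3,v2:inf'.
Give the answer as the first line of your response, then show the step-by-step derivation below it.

v0:10,v1:14,v2:0,v3:inf,v4:1

step 1: dist = v0:inf,v1:inf,v2:0,v3:inf,v4:1
step 2: dist = v0:10,v1:inf,v2:0,v3:inf,v4:1
step 3: dist = v0:10,v1:14,v2:0,v3:inf,v4:1
step 4: dist = v0:10,v1:14,v2:0,v3:inf,v4:1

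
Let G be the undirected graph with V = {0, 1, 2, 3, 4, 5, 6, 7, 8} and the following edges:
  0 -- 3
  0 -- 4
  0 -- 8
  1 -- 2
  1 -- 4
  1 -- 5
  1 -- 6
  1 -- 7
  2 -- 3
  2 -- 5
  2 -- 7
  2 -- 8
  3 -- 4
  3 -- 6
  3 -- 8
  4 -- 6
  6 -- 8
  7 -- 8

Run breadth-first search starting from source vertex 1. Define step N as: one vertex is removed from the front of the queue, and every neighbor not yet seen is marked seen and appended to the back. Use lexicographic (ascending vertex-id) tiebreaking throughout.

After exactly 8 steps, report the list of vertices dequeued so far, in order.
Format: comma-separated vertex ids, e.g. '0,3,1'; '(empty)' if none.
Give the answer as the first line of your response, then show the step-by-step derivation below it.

1,2,4,5,6,7,3,8

step 1: dequeue 1; queue=[2,4,5,6,7]; order=1
step 2: dequeue 2; queue=[4,5,6,7,3,8]; order=1,2
step 3: dequeue 4; queue=[5,6,7,3,8,0]; order=1,2,4
step 4: dequeue 5; queue=[6,7,3,8,0]; order=1,2,4,5
step 5: dequeue 6; queue=[7,3,8,0]; order=1,2,4,5,6
step 6: dequeue 7; queue=[3,8,0]; order=1,2,4,5,6,7
step 7: dequeue 3; queue=[8,0]; order=1,2,4,5,6,7,3
step 8: dequeue 8; queue=[0]; order=1,2,4,5,6,7,3,8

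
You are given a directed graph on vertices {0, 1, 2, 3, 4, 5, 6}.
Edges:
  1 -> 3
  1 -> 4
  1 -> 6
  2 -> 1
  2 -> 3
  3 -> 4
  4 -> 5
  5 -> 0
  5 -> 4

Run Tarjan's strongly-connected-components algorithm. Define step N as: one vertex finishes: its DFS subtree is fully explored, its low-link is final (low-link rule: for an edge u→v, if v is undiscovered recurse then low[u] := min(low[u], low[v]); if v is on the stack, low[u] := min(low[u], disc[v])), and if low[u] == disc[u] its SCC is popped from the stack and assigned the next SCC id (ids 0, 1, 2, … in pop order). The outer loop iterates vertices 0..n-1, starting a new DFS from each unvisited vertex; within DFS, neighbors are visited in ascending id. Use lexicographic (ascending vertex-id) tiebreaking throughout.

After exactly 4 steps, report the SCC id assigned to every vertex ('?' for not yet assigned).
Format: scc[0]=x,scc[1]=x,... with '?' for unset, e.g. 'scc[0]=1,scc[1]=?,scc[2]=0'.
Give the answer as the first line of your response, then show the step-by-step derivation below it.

scc[0]=0,scc[1]=?,scc[2]=?,scc[3]=2,scc[4]=1,scc[5]=1,scc[6]=?

step 1: low=(low[0]=0,low[1]=?,low[2]=?,low[3]=?,low[4]=?,low[5]=?,low[6]=?); scc=(scc[0]=0,scc[1]=?,scc[2]=?,scc[3]=?,scc[4]=?,scc[5]=?,scc[6]=?)
step 2: low=(low[0]=0,low[1]=1,low[2]=?,low[3]=2,low[4]=3,low[5]=3,low[6]=?); scc=(scc[0]=0,scc[1]=?,scc[2]=?,scc[3]=?,scc[4]=?,scc[5]=?,scc[6]=?)
step 3: low=(low[0]=0,low[1]=1,low[2]=?,low[3]=2,low[4]=3,low[5]=3,low[6]=?); scc=(scc[0]=0,scc[1]=?,scc[2]=?,scc[3]=?,scc[4]=1,scc[5]=1,scc[6]=?)
step 4: low=(low[0]=0,low[1]=1,low[2]=?,low[3]=2,low[4]=3,low[5]=3,low[6]=?); scc=(scc[0]=0,scc[1]=?,scc[2]=?,scc[3]=2,scc[4]=1,scc[5]=1,scc[6]=?)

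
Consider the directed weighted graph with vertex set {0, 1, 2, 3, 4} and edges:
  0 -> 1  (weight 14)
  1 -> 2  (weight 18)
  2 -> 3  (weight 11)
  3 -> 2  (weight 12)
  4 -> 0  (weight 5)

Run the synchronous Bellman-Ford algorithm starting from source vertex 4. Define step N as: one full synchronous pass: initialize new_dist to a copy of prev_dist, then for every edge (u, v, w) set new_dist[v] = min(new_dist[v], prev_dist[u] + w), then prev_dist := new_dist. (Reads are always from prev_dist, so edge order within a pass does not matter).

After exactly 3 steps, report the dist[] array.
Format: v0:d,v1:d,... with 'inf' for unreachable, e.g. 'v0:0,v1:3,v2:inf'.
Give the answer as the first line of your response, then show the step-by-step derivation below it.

v0:5,v1:19,v2:37,v3:inf,v4:0

step 1: dist = v0:5,v1:inf,v2:inf,v3:inf,v4:0
step 2: dist = v0:5,v1:19,v2:inf,v3:inf,v4:0
step 3: dist = v0:5,v1:19,v2:37,v3:inf,v4:0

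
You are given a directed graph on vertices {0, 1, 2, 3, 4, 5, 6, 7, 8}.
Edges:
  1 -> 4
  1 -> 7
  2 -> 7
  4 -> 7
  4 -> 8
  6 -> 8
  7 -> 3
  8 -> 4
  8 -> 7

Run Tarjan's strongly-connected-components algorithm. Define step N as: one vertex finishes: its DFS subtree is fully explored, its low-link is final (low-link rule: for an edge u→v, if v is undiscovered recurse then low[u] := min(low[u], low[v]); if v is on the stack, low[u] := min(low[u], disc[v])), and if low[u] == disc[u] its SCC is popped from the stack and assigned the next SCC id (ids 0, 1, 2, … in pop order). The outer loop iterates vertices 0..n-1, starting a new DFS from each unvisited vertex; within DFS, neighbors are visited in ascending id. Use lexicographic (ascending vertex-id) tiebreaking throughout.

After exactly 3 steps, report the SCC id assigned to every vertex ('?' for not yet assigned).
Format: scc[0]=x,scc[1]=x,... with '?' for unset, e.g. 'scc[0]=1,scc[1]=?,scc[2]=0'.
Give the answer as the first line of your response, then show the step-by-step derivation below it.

scc[0]=0,scc[1]=?,scc[2]=?,scc[3]=1,scc[4]=?,scc[5]=?,scc[6]=?,scc[7]=2,scc[8]=?

step 1: low=(low[0]=0,low[1]=?,low[2]=?,low[3]=?,low[4]=?,low[5]=?,low[6]=?,low[7]=?,low[8]=?); scc=(scc[0]=0,scc[1]=?,scc[2]=?,scc[3]=?,scc[4]=?,scc[5]=?,scc[6]=?,scc[7]=?,scc[8]=?)
step 2: low=(low[0]=0,low[1]=1,low[2]=?,low[3]=4,low[4]=2,low[5]=?,low[6]=?,low[7]=3,low[8]=?); scc=(scc[0]=0,scc[1]=?,scc[2]=?,scc[3]=1,scc[4]=?,scc[5]=?,scc[6]=?,scc[7]=?,scc[8]=?)
step 3: low=(low[0]=0,low[1]=1,low[2]=?,low[3]=4,low[4]=2,low[5]=?,low[6]=?,low[7]=3,low[8]=?); scc=(scc[0]=0,scc[1]=?,scc[2]=?,scc[3]=1,scc[4]=?,scc[5]=?,scc[6]=?,scc[7]=2,scc[8]=?)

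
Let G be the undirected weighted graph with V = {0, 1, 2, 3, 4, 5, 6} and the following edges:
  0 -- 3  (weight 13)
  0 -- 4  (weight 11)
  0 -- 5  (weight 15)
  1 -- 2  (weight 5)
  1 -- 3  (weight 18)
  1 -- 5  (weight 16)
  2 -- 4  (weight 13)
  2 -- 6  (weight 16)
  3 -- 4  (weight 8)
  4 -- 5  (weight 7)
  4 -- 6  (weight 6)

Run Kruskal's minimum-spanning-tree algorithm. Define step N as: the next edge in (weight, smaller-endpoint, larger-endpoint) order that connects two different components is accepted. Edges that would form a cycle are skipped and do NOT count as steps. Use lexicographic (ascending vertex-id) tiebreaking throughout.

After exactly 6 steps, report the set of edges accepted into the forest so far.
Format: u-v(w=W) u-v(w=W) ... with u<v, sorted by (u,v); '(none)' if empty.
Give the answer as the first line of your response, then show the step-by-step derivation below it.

0-4(w=11) 1-2(w=5) 2-4(w=13) 3-4(w=8) 4-5(w=7) 4-6(w=6)

step 1: add edge 1-2 (w=5); MST = {1-2(w=5)}
step 2: add edge 4-6 (w=6); MST = {1-2(w=5) 4-6(w=6)}
step 3: add edge 4-5 (w=7); MST = {1-2(w=5) 4-5(w=7) 4-6(w=6)}
step 4: add edge 3-4 (w=8); MST = {1-2(w=5) 3-4(w=8) 4-5(w=7) 4-6(w=6)}
step 5: add edge 0-4 (w=11); MST = {0-4(w=11) 1-2(w=5) 3-4(w=8) 4-5(w=7) 4-6(w=6)}
step 6: add edge 2-4 (w=13); MST = {0-4(w=11) 1-2(w=5) 2-4(w=13) 3-4(w=8) 4-5(w=7) 4-6(w=6)}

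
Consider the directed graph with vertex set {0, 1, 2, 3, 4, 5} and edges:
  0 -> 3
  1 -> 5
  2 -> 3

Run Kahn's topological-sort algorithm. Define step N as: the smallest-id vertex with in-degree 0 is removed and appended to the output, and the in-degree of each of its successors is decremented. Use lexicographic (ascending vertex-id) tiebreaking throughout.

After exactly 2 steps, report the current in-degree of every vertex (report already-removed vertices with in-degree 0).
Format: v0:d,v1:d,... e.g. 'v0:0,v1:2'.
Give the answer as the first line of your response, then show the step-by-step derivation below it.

v0:0,v1:0,v2:0,v3:1,v4:0,v5:0

step 1: output 0; order=[0]; indeg=(0,0,0,1,0,1)
step 2: output 1; order=[0,1]; indeg=(0,0,0,1,0,0)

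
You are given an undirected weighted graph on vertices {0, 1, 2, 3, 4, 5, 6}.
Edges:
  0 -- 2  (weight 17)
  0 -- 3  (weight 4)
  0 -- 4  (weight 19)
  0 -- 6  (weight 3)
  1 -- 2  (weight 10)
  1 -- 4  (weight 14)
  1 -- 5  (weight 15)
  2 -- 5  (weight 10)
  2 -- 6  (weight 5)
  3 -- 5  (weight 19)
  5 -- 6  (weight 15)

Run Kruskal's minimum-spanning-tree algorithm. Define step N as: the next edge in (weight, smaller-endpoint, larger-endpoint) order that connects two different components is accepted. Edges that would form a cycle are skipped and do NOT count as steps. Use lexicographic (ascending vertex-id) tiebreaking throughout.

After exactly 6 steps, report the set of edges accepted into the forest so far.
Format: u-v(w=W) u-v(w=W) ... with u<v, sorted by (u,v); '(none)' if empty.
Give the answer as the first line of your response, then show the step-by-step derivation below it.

0-3(w=4) 0-6(w=3) 1-2(w=10) 1-4(w=14) 2-5(w=10) 2-6(w=5)

step 1: add edge 0-6 (w=3); MST = {0-6(w=3)}
step 2: add edge 0-3 (w=4); MST = {0-3(w=4) 0-6(w=3)}
step 3: add edge 2-6 (w=5); MST = {0-3(w=4) 0-6(w=3) 2-6(w=5)}
step 4: add edge 1-2 (w=10); MST = {0-3(w=4) 0-6(w=3) 1-2(w=10) 2-6(w=5)}
step 5: add edge 2-5 (w=10); MST = {0-3(w=4) 0-6(w=3) 1-2(w=10) 2-5(w=10) 2-6(w=5)}
step 6: add edge 1-4 (w=14); MST = {0-3(w=4) 0-6(w=3) 1-2(w=10) 1-4(w=14) 2-5(w=10) 2-6(w=5)}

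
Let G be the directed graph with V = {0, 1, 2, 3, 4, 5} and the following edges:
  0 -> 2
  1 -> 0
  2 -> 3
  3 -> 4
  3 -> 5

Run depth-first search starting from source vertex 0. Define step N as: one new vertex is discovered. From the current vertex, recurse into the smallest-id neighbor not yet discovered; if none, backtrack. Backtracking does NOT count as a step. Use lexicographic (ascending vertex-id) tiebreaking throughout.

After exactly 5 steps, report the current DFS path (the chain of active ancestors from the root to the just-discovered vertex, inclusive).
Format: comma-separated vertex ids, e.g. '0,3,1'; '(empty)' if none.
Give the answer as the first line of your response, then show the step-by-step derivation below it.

0,2,3,5

step 1: discover 0; path=0; order=0
step 2: discover 2; path=0>2; order=0,2
step 3: discover 3; path=0>2>3; order=0,2,3
step 4: discover 4; path=0>2>3>4; order=0,2,3,4
step 5: discover 5; path=0>2>3>5; order=0,2,3,4,5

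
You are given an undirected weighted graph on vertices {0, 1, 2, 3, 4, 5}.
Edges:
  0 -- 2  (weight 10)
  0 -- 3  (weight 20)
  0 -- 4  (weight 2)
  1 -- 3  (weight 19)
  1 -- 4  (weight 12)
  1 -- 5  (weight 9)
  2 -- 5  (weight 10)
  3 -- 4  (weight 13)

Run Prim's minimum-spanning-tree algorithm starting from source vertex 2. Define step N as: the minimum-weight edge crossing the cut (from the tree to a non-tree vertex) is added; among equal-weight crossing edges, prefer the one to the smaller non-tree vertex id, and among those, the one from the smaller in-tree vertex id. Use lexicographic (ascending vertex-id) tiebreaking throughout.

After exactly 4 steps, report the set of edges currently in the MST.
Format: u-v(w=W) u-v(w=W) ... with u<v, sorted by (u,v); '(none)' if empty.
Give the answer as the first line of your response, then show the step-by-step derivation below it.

0-2(w=10) 0-4(w=2) 1-5(w=9) 2-5(w=10)

step 1: add edge 0-2 (w=10); MST = {0-2(w=10)}
step 2: add edge 0-4 (w=2); MST = {0-2(w=10) 0-4(w=2)}
step 3: add edge 2-5 (w=10); MST = {0-2(w=10) 0-4(w=2) 2-5(w=10)}
step 4: add edge 1-5 (w=9); MST = {0-2(w=10) 0-4(w=2) 1-5(w=9) 2-5(w=10)}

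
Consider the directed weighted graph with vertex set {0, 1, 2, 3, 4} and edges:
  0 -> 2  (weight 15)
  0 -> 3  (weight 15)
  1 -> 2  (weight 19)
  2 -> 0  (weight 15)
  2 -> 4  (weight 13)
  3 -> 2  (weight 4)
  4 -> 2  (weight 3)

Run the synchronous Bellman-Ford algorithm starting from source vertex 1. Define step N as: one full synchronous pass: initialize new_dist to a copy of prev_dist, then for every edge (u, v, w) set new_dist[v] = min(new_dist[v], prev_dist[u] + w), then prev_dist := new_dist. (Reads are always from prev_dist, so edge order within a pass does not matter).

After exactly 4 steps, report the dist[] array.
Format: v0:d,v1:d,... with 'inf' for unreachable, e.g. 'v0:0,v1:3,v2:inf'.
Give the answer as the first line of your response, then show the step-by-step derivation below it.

v0:34,v1:0,v2:19,v3:49,v4:32

step 1: dist = v0:inf,v1:0,v2:19,v3:inf,v4:inf
step 2: dist = v0:34,v1:0,v2:19,v3:inf,v4:32
step 3: dist = v0:34,v1:0,v2:19,v3:49,v4:32
step 4: dist = v0:34,v1:0,v2:19,v3:49,v4:32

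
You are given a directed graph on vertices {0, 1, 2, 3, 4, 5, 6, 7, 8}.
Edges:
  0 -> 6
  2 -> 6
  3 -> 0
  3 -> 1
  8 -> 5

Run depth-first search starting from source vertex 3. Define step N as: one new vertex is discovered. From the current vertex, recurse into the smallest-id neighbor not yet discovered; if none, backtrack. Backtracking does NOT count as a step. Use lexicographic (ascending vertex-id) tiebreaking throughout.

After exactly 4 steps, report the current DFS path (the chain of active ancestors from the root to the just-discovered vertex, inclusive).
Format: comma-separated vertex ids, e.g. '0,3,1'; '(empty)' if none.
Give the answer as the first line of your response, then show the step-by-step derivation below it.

3,1

step 1: discover 3; path=3; order=3
step 2: discover 0; path=3>0; order=3,0
step 3: discover 6; path=3>0>6; order=3,0,6
step 4: discover 1; path=3>1; order=3,0,6,1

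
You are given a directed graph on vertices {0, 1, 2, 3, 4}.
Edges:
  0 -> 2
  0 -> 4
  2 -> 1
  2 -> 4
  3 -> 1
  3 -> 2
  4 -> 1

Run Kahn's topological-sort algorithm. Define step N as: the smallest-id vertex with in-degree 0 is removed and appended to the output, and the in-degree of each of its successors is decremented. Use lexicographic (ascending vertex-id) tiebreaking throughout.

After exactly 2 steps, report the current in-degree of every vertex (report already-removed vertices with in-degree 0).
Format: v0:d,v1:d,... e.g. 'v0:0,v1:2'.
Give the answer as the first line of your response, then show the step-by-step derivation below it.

v0:0,v1:2,v2:0,v3:0,v4:1

step 1: output 0; order=[0]; indeg=(0,3,1,0,1)
step 2: output 3; order=[0,3]; indeg=(0,2,0,0,1)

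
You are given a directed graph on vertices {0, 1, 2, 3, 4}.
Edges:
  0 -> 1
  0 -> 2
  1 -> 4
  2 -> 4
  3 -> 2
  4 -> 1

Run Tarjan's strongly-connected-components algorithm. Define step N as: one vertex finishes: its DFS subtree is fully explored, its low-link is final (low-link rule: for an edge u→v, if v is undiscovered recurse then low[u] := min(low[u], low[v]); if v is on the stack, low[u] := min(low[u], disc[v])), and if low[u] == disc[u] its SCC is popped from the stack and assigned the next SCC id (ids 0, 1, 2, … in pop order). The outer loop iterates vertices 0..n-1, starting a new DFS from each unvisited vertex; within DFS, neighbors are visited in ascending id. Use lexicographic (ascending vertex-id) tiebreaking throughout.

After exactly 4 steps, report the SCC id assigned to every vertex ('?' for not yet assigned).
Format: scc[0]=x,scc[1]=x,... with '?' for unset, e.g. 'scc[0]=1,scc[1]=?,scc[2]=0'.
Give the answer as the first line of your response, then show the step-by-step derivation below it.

scc[0]=2,scc[1]=0,scc[2]=1,scc[3]=?,scc[4]=0

step 1: low=(low[0]=0,low[1]=1,low[2]=?,low[3]=?,low[4]=1); scc=(scc[0]=?,scc[1]=?,scc[2]=?,scc[3]=?,scc[4]=?)
step 2: low=(low[0]=0,low[1]=1,low[2]=?,low[3]=?,low[4]=1); scc=(scc[0]=?,scc[1]=0,scc[2]=?,scc[3]=?,scc[4]=0)
step 3: low=(low[0]=0,low[1]=1,low[2]=3,low[3]=?,low[4]=1); scc=(scc[0]=?,scc[1]=0,scc[2]=1,scc[3]=?,scc[4]=0)
step 4: low=(low[0]=0,low[1]=1,low[2]=3,low[3]=?,low[4]=1); scc=(scc[0]=2,scc[1]=0,scc[2]=1,scc[3]=?,scc[4]=0)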